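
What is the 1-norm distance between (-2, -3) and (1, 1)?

Σ|x_i - y_i| = |-2 - 1| + |-3 - 1| = 3 + 4 = 7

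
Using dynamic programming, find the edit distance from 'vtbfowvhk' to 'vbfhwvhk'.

Let D[i][j] be the edit distance between the first i characters of 'vtbfowvhk' and the first j characters of 'vbfhwvhk', with D[i][0] = i, D[0][j] = j, and D[i][j] = D[i-1][j-1] if the characters match, else 1 + min(D[i-1][j], D[i][j-1], D[i-1][j-1]). Filling the table (rows: prefixes of 'vtbfowvhk', columns: prefixes of 'vbfhwvhk'):
     ε  v  b  f  h  w  v  h  k
  ε  0  1  2  3  4  5  6  7  8
  v  1  0  1  2  3  4  5  6  7
  t  2  1  1  2  3  4  5  6  7
  b  3  2  1  2  3  4  5  6  7
  f  4  3  2  1  2  3  4  5  6
  o  5  4  3  2  2  3  4  5  6
  w  6  5  4  3  3  2  3  4  5
  v  7  6  5  4  4  3  2  3  4
  h  8  7  6  5  4  4  3  2  3
  k  9  8  7  6  5  5  4  3  2
The bottom-right entry gives D[9][8] = 2, so no sequence of fewer than 2 edits works. Backtracking through the table gives one optimal edit sequence (2 edits):
  vtbfowvhk → vbfowvhk (del t @2)
  vbfowvhk → vbfhwvhk (sub o→h @4)
Edit distance = 2.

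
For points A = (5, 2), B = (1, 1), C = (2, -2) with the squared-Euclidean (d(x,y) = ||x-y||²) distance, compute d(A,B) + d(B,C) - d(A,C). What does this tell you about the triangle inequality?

d(A,B) = 4² + 1² = 17, d(B,C) = 1² + 3² = 10, d(A,C) = 3² + 4² = 25.
d(A,B) + d(B,C) - d(A,C) = 17 + 10 - 25 = 27 - 25 = 2. This is ≥ 0, so the triangle inequality holds for these points.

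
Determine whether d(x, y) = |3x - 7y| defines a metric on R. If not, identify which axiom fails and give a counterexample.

No. d fails symmetry: d(1, 9) = |3·1 - 7·9| = |-60| = 60, but d(9, 1) = |3·9 - 7·1| = |20| = 20. Since 60 ≠ 20, d(x,y) ≠ d(y,x) in general.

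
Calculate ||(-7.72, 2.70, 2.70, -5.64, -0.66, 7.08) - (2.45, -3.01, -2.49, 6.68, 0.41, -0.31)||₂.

√(Σ(x_i - y_i)²) = √((-7.72 - 2.45)² + (2.7 - (-3.01))² + (2.7 - (-2.49))² + (-5.64 - 6.68)² + (-0.66 - 0.41)² + (7.08 - (-0.31))²)
= √((-10.17)² + 5.71² + 5.19² + (-12.32)² + (-1.07)² + 7.39²) = √(103.4289 + 32.6041 + 26.9361 + 151.7824 + 1.1449 + 54.6121) = √370.5085 ≈ 19.2486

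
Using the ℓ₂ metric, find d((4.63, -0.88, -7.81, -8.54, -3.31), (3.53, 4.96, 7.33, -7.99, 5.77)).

√(Σ(x_i - y_i)²) = √((4.63 - 3.53)² + (-0.88 - 4.96)² + (-7.81 - 7.33)² + (-8.54 - (-7.99))² + (-3.31 - 5.77)²)
= √(1.1² + (-5.84)² + (-15.14)² + (-0.55)² + (-9.08)²) = √(1.21 + 34.1056 + 229.2196 + 0.3025 + 82.4464) = √347.2841 ≈ 18.6356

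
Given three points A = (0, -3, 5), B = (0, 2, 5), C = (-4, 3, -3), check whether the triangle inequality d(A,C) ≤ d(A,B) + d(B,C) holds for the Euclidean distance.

d(A,B) = √(0² + 5² + 0²) = √25 = 5, d(B,C) = √(4² + 1² + 8²) = √81 = 9, d(A,C) = √(4² + 6² + 8²) = √116 ≈ 10.7703.
d(A,C) ≈ 10.7703 ≤ 5 + 9 = 14. Triangle inequality is satisfied.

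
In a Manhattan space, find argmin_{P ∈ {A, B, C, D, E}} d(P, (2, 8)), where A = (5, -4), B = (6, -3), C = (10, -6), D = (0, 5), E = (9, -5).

Distances: d(A) = 15, d(B) = 15, d(C) = 22, d(D) = 5, d(E) = 20. Nearest: D = (0, 5) with distance 5.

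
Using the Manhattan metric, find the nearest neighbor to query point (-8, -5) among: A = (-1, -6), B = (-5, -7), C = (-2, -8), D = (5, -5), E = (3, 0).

Distances: d(A) = 8, d(B) = 5, d(C) = 9, d(D) = 13, d(E) = 16. Nearest: B = (-5, -7) with distance 5.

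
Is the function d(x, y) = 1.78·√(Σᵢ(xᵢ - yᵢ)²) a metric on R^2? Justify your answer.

Yes. The L2 (Euclidean) norm induces a metric on R^2, and multiplying a metric by a positive constant 1.78 > 0 preserves all four axioms: non-negativity (1.78·||x-y|| ≥ 0), identity (1.78·||x-y|| = 0 ⟺ ||x-y|| = 0 ⟺ x = y), symmetry (||x-y|| = ||y-x||), and the triangle inequality (1.78·||x-z|| ≤ 1.78·||x-y|| + 1.78·||y-z||). So d is a metric.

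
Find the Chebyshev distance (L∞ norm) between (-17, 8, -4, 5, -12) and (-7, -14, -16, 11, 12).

max(|x_i - y_i|) = max(|-17 - (-7)|, |8 - (-14)|, |-4 - (-16)|, |5 - 11|, |-12 - 12|) = max(10, 22, 12, 6, 24) = 24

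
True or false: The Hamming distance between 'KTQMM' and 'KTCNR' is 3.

Differing positions: 3, 4, 5. Hamming distance = 3, so the claim is true.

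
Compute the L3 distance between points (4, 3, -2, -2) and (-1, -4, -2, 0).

(Σ|x_i - y_i|^3)^(1/3) = (|4 - (-1)|^3 + |3 - (-4)|^3 + |-2 - (-2)|^3 + |-2 - 0|^3)^(1/3)
= (5^3 + 7^3 + 0^3 + 2^3)^(1/3) = (125 + 343 + 0 + 8)^(1/3) = (476)^(1/3) ≈ 7.8079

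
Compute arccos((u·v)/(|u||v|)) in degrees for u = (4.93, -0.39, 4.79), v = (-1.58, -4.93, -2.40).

With u = (4.93, -0.39, 4.79), v = (-1.58, -4.93, -2.40):
u·v = 4.93·(-1.58) + (-0.39)·(-4.93) + 4.79·(-2.4) = (-7.7894) + 1.9227 + (-11.496) = -17.3627.
|u| = √(4.93² + (-0.39)² + 4.79²) = √(24.3049 + 0.1521 + 22.9441) = √47.4011, |v| = √((-1.58)² + (-4.93)² + (-2.4)²) = √(2.4964 + 24.3049 + 5.76) = √32.5613.
cos θ = (u·v)/(|u||v|) = -17.3627/(√47.4011·√32.5613) ≈ -0.441949
θ = arccos(-0.441949) ≈ 116.23°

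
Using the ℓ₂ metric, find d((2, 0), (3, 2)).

√(Σ(x_i - y_i)²) = √((2 - 3)² + (0 - 2)²)
= √((-1)² + (-2)²) = √(1 + 4) = √5 ≈ 2.2361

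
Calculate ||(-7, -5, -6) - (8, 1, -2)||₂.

√(Σ(x_i - y_i)²) = √((-7 - 8)² + (-5 - 1)² + (-6 - (-2))²)
= √((-15)² + (-6)² + (-4)²) = √(225 + 36 + 16) = √277 ≈ 16.6433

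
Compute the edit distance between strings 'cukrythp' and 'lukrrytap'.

Let D[i][j] be the edit distance between the first i characters of 'cukrythp' and the first j characters of 'lukrrytap', with D[i][0] = i, D[0][j] = j, and D[i][j] = D[i-1][j-1] if the characters match, else 1 + min(D[i-1][j], D[i][j-1], D[i-1][j-1]). Filling the table (rows: prefixes of 'cukrythp', columns: prefixes of 'lukrrytap'):
     ε  l  u  k  r  r  y  t  a  p
  ε  0  1  2  3  4  5  6  7  8  9
  c  1  1  2  3  4  5  6  7  8  9
  u  2  2  1  2  3  4  5  6  7  8
  k  3  3  2  1  2  3  4  5  6  7
  r  4  4  3  2  1  2  3  4  5  6
  y  5  5  4  3  2  2  2  3  4  5
  t  6  6  5  4  3  3  3  2  3  4
  h  7  7  6  5  4  4  4  3  3  4
  p  8  8  7  6  5  5  5  4  4  3
The bottom-right entry gives D[8][9] = 3, so no sequence of fewer than 3 edits works. Backtracking through the table gives one optimal edit sequence (3 edits):
  cukrythp → lukrythp (sub c→l @1)
  lukrythp → lukrrythp (ins r @4)
  lukrrythp → lukrrytap (sub h→a @8)
Edit distance = 3.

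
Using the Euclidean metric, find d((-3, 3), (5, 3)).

√(Σ(x_i - y_i)²) = √((-3 - 5)² + (3 - 3)²)
= √((-8)² + 0²) = √(64 + 0) = √64 = 8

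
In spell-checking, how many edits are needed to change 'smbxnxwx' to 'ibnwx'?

Let D[i][j] be the edit distance between the first i characters of 'smbxnxwx' and the first j characters of 'ibnwx', with D[i][0] = i, D[0][j] = j, and D[i][j] = D[i-1][j-1] if the characters match, else 1 + min(D[i-1][j], D[i][j-1], D[i-1][j-1]). Filling the table (rows: prefixes of 'smbxnxwx', columns: prefixes of 'ibnwx'):
     ε  i  b  n  w  x
  ε  0  1  2  3  4  5
  s  1  1  2  3  4  5
  m  2  2  2  3  4  5
  b  3  3  2  3  4  5
  x  4  4  3  3  4  4
  n  5  5  4  3  4  5
  x  6  6  5  4  4  4
  w  7  7  6  5  4  5
  x  8  8  7  6  5  4
The bottom-right entry gives D[8][5] = 4, so no sequence of fewer than 4 edits works. Backtracking through the table gives one optimal edit sequence (4 edits):
  smbxnxwx → mbxnxwx (del s @1)
  mbxnxwx → ibxnxwx (sub m→i @1)
  ibxnxwx → ibnxwx (del x @3)
  ibnxwx → ibnwx (del x @4)
Edit distance = 4.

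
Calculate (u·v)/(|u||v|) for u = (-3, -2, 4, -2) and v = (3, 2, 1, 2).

With u = (-3, -2, 4, -2), v = (3, 2, 1, 2):
u·v = (-3)·3 + (-2)·2 + 4·1 + (-2)·2 = (-9) + (-4) + 4 + (-4) = -13.
|u| = √((-3)² + (-2)² + 4² + (-2)²) = √33, |v| = √(3² + 2² + 1² + 2²) = √18, so |u||v| = √(33·18) = √594.
cos θ = (u·v)/(|u||v|) = -13/√594 ≈ -0.5334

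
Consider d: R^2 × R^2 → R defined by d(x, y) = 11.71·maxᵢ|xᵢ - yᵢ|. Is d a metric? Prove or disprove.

Yes. The L∞ (Chebyshev) norm induces a metric on R^2, and multiplying a metric by a positive constant 11.71 > 0 preserves all four axioms: non-negativity (11.71·||x-y|| ≥ 0), identity (11.71·||x-y|| = 0 ⟺ ||x-y|| = 0 ⟺ x = y), symmetry (||x-y|| = ||y-x||), and the triangle inequality (11.71·||x-z|| ≤ 11.71·||x-y|| + 11.71·||y-z||). So d is a metric.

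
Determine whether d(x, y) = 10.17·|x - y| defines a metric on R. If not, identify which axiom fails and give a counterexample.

Yes. Since |x - y| is a metric on R and 10.17 > 0, the positive scalar multiple 10.17·|x - y| is also a metric: scaling by a positive constant preserves non-negativity, identity (d=0 ⟺ |x-y|=0 ⟺ x=y), symmetry, and the triangle inequality.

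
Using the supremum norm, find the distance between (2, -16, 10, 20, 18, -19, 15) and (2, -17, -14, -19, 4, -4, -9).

max(|x_i - y_i|) = max(|2 - 2|, |-16 - (-17)|, |10 - (-14)|, |20 - (-19)|, |18 - 4|, |-19 - (-4)|, |15 - (-9)|) = max(0, 1, 24, 39, 14, 15, 24) = 39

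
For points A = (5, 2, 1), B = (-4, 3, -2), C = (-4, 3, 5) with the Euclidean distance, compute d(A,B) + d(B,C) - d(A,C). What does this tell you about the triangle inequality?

d(A,B) = √(9² + 1² + 3²) = √91 ≈ 9.5394, d(B,C) = √(0² + 0² + 7²) = √49 = 7, d(A,C) = √(9² + 1² + 4²) = √98 ≈ 9.8995.
d(A,B) + d(B,C) - d(A,C) = 9.5394 + 7 - 9.8995 = 16.5394 - 9.8995 = 6.6399 (to 4 decimal places). This is ≥ 0, so the triangle inequality holds for these points.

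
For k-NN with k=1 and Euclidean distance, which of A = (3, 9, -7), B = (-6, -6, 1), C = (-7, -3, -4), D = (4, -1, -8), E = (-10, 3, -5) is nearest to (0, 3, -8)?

Distances: d(A) ≈ 6.7823, d(B) ≈ 14.0712, d(C) ≈ 10.0499, d(D) ≈ 5.6569, d(E) ≈ 10.4403. Nearest: D = (4, -1, -8) with distance 5.6569.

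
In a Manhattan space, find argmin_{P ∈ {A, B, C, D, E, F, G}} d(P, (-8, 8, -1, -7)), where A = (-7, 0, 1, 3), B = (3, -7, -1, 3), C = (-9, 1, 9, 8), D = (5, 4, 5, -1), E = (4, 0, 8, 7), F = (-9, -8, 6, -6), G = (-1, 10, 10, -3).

Distances: d(A) = 21, d(B) = 36, d(C) = 33, d(D) = 29, d(E) = 43, d(F) = 25, d(G) = 24. Nearest: A = (-7, 0, 1, 3) with distance 21.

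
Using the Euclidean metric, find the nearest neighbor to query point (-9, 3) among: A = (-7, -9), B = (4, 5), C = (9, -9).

Distances: d(A) ≈ 12.1655, d(B) ≈ 13.1529, d(C) ≈ 21.6333. Nearest: A = (-7, -9) with distance 12.1655.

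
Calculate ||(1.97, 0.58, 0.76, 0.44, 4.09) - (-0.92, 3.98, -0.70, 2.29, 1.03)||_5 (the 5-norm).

(Σ|x_i - y_i|^5)^(1/5) = (|1.97 - (-0.92)|^5 + |0.58 - 3.98|^5 + |0.76 - (-0.7)|^5 + |0.44 - 2.29|^5 + |4.09 - 1.03|^5)^(1/5)
= (2.89^5 + 3.4^5 + 1.46^5 + 1.85^5 + 3.06^5)^(1/5) ≈ (201.5994 + 454.3542 + 6.6338 + 21.67 + 268.2916)^(1/5) = (952.549)^(1/5) ≈ 3.9426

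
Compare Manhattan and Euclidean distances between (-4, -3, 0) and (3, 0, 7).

L1 = |-4 - 3| + |-3 - 0| + |0 - 7| = 7 + 3 + 7 = 17
L2 = √(7² + 3² + 7²) = √107 ≈ 10.3441
L1 ≥ L2 always (equality iff movement is along one axis); L1 > L2 here.
Ratio L1/L2 = 17/√107 ≈ 1.6435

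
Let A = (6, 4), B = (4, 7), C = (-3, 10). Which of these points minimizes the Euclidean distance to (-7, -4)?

Distances: d(A) ≈ 15.2643, d(B) ≈ 15.5563, d(C) ≈ 14.5602. Nearest: C = (-3, 10) with distance 14.5602.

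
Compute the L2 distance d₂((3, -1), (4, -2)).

√(Σ(x_i - y_i)²) = √((3 - 4)² + (-1 - (-2))²)
= √((-1)² + 1²) = √(1 + 1) = √2 ≈ 1.4142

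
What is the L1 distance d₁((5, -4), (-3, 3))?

Σ|x_i - y_i| = |5 - (-3)| + |-4 - 3| = 8 + 7 = 15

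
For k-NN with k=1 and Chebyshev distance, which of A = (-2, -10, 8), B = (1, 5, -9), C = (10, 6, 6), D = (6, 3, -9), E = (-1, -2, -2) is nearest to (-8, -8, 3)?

Distances: d(A) = 6, d(B) = 13, d(C) = 18, d(D) = 14, d(E) = 7. Nearest: A = (-2, -10, 8) with distance 6.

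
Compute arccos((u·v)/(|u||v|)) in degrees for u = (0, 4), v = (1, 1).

With u = (0, 4), v = (1, 1):
u·v = 0·1 + 4·1 = 0 + 4 = 4.
|u| = √(0² + 4²) = √16, |v| = √(1² + 1²) = √2, so |u||v| = √(16·2) = √32.
cos θ = (u·v)/(|u||v|) = 4/√32 ≈ 0.707107
θ = arccos(0.707107) ≈ 45°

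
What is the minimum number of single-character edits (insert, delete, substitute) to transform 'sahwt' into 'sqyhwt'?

Let D[i][j] be the edit distance between the first i characters of 'sahwt' and the first j characters of 'sqyhwt', with D[i][0] = i, D[0][j] = j, and D[i][j] = D[i-1][j-1] if the characters match, else 1 + min(D[i-1][j], D[i][j-1], D[i-1][j-1]). Filling the table (rows: prefixes of 'sahwt', columns: prefixes of 'sqyhwt'):
     ε  s  q  y  h  w  t
  ε  0  1  2  3  4  5  6
  s  1  0  1  2  3  4  5
  a  2  1  1  2  3  4  5
  h  3  2  2  2  2  3  4
  w  4  3  3  3  3  2  3
  t  5  4  4  4  4  3  2
The bottom-right entry gives D[5][6] = 2, so no sequence of fewer than 2 edits works. Backtracking through the table gives one optimal edit sequence (2 edits):
  sahwt → sqahwt (ins q @2)
  sqahwt → sqyhwt (sub a→y @3)
Edit distance = 2.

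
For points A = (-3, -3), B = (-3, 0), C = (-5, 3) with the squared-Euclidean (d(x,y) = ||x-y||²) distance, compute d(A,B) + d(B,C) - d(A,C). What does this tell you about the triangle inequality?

d(A,B) = 0² + 3² = 9, d(B,C) = 2² + 3² = 13, d(A,C) = 2² + 6² = 40.
d(A,B) + d(B,C) - d(A,C) = 9 + 13 - 40 = 22 - 40 = -18. This is < 0, so the triangle inequality FAILS for these points (squared-Euclidean is not a metric).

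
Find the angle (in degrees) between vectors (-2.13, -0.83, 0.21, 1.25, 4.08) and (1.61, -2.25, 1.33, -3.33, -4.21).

With u = (-2.13, -0.83, 0.21, 1.25, 4.08), v = (1.61, -2.25, 1.33, -3.33, -4.21):
u·v = (-2.13)·1.61 + (-0.83)·(-2.25) + 0.21·1.33 + 1.25·(-3.33) + 4.08·(-4.21) = (-3.4293) + 1.8675 + 0.2793 + (-4.1625) + (-17.1768) = -22.6218.
|u| = √((-2.13)² + (-0.83)² + 0.21² + 1.25² + 4.08²) = √(4.5369 + 0.6889 + 0.0441 + 1.5625 + 16.6464) = √23.4788, |v| = √(1.61² + (-2.25)² + 1.33² + (-3.33)² + (-4.21)²) = √(2.5921 + 5.0625 + 1.7689 + 11.0889 + 17.7241) = √38.2365.
cos θ = (u·v)/(|u||v|) = -22.6218/(√23.4788·√38.2365) ≈ -0.755006
θ = arccos(-0.755006) ≈ 139.03°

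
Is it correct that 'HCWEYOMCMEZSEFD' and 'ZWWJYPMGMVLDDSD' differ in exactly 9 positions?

Differing positions: 1, 2, 4, 6, 8, 10, 11, 12, 13, 14. Hamming distance = 10, so the claim that d_H = 9 is false.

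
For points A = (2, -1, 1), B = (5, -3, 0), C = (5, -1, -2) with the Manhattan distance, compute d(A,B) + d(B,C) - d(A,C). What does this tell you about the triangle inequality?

d(A,B) = 3 + 2 + 1 = 6, d(B,C) = 0 + 2 + 2 = 4, d(A,C) = 3 + 0 + 3 = 6.
d(A,B) + d(B,C) - d(A,C) = 6 + 4 - 6 = 10 - 6 = 4. This is ≥ 0, so the triangle inequality holds for these points.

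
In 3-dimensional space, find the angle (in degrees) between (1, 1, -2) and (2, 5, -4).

With u = (1, 1, -2), v = (2, 5, -4):
u·v = 1·2 + 1·5 + (-2)·(-4) = 2 + 5 + 8 = 15.
|u| = √(1² + 1² + (-2)²) = √6, |v| = √(2² + 5² + (-4)²) = √45, so |u||v| = √(6·45) = √270.
cos θ = (u·v)/(|u||v|) = 15/√270 ≈ 0.912871
θ = arccos(0.912871) ≈ 24.09°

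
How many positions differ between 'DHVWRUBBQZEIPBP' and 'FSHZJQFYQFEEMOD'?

Differing positions: 1, 2, 3, 4, 5, 6, 7, 8, 10, 12, 13, 14, 15. Hamming distance = 13.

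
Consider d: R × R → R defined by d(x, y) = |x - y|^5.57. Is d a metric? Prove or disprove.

No. d(x,y) = |x-y|^5.57 fails the triangle inequality since p = 5.57 > 1. Counterexample: x = -1, y = 4, z = 6. d(x,z) = |-1 - 6|^5.57 = 7^5.57 ≈ 50956.0885, but d(x,y) + d(y,z) = 5^5.57 + 2^5.57 ≈ 7821.0115 + 47.5048 = 7868.5163. Since 50956.0885 > 7868.5163, the triangle inequality is violated.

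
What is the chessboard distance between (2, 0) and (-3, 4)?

max(|x_i - y_i|) = max(|2 - (-3)|, |0 - 4|) = max(5, 4) = 5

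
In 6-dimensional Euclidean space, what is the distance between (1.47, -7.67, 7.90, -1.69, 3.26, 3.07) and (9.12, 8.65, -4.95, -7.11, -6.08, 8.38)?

√(Σ(x_i - y_i)²) = √((1.47 - 9.12)² + (-7.67 - 8.65)² + (7.9 - (-4.95))² + (-1.69 - (-7.11))² + (3.26 - (-6.08))² + (3.07 - 8.38)²)
= √((-7.65)² + (-16.32)² + 12.85² + 5.42² + 9.34² + (-5.31)²) = √(58.5225 + 266.3424 + 165.1225 + 29.3764 + 87.2356 + 28.1961) = √634.7955 ≈ 25.1951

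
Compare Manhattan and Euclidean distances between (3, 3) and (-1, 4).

L1 = |3 - (-1)| + |3 - 4| = 4 + 1 = 5
L2 = √(4² + 1²) = √17 ≈ 4.1231
L1 ≥ L2 always (equality iff movement is along one axis); L1 > L2 here.
Ratio L1/L2 = 5/√17 ≈ 1.2127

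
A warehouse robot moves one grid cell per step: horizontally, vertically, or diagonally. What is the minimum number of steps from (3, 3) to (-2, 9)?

max(|x_i - y_i|) = max(|3 - (-2)|, |3 - 9|) = max(5, 6) = 6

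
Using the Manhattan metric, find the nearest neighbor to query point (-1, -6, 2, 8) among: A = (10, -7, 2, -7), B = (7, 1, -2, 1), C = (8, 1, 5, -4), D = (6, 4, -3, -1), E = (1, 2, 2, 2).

Distances: d(A) = 27, d(B) = 26, d(C) = 31, d(D) = 31, d(E) = 16. Nearest: E = (1, 2, 2, 2) with distance 16.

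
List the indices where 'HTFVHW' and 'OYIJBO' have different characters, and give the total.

Differing positions: 1, 2, 3, 4, 5, 6. Hamming distance = 6.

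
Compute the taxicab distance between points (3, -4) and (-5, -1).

Σ|x_i - y_i| = |3 - (-5)| + |-4 - (-1)| = 8 + 3 = 11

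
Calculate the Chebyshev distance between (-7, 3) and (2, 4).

max(|x_i - y_i|) = max(|-7 - 2|, |3 - 4|) = max(9, 1) = 9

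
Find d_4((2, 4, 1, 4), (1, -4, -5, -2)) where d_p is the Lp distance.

(Σ|x_i - y_i|^4)^(1/4) = (|2 - 1|^4 + |4 - (-4)|^4 + |1 - (-5)|^4 + |4 - (-2)|^4)^(1/4)
= (1^4 + 8^4 + 6^4 + 6^4)^(1/4) = (1 + 4096 + 1296 + 1296)^(1/4) = (6689)^(1/4) ≈ 9.0436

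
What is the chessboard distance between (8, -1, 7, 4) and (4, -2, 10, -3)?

max(|x_i - y_i|) = max(|8 - 4|, |-1 - (-2)|, |7 - 10|, |4 - (-3)|) = max(4, 1, 3, 7) = 7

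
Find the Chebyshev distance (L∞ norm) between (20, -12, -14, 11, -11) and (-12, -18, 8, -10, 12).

max(|x_i - y_i|) = max(|20 - (-12)|, |-12 - (-18)|, |-14 - 8|, |11 - (-10)|, |-11 - 12|) = max(32, 6, 22, 21, 23) = 32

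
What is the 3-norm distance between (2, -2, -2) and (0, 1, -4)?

(Σ|x_i - y_i|^3)^(1/3) = (|2 - 0|^3 + |-2 - 1|^3 + |-2 - (-4)|^3)^(1/3)
= (2^3 + 3^3 + 2^3)^(1/3) = (8 + 27 + 8)^(1/3) = (43)^(1/3) ≈ 3.5034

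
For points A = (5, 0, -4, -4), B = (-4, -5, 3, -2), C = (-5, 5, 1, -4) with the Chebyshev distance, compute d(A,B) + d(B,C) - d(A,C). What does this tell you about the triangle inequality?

d(A,B) = max(9, 5, 7, 2) = 9, d(B,C) = max(1, 10, 2, 2) = 10, d(A,C) = max(10, 5, 5, 0) = 10.
d(A,B) + d(B,C) - d(A,C) = 9 + 10 - 10 = 19 - 10 = 9. This is ≥ 0, so the triangle inequality holds for these points.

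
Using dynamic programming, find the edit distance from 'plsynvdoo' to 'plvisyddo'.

Let D[i][j] be the edit distance between the first i characters of 'plsynvdoo' and the first j characters of 'plvisyddo', with D[i][0] = i, D[0][j] = j, and D[i][j] = D[i-1][j-1] if the characters match, else 1 + min(D[i-1][j], D[i][j-1], D[i-1][j-1]). Filling the table (rows: prefixes of 'plsynvdoo', columns: prefixes of 'plvisyddo'):
     ε  p  l  v  i  s  y  d  d  o
  ε  0  1  2  3  4  5  6  7  8  9
  p  1  0  1  2  3  4  5  6  7  8
  l  2  1  0  1  2  3  4  5  6  7
  s  3  2  1  1  2  2  3  4  5  6
  y  4  3  2  2  2  3  2  3  4  5
  n  5  4  3  3  3  3  3  3  4  5
  v  6  5  4  3  4  4  4  4  4  5
  d  7  6  5  4  4  5  5  4  4  5
  o  8  7  6  5  5  5  6  5  5  4
  o  9  8  7  6  6  6  6  6  6  5
The bottom-right entry gives D[9][9] = 5, so no sequence of fewer than 5 edits works. Backtracking through the table gives one optimal edit sequence (5 edits):
  plsynvdoo → plvynvdoo (sub s→v @3)
  plvynvdoo → plvinvdoo (sub y→i @4)
  plvinvdoo → plvisvdoo (sub n→s @5)
  plvisvdoo → plvisydoo (sub v→y @6)
  plvisydoo → plvisyddo (sub o→d @8)
Edit distance = 5.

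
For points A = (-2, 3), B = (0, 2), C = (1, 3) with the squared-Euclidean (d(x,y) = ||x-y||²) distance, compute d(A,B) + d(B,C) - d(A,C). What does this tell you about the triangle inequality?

d(A,B) = 2² + 1² = 5, d(B,C) = 1² + 1² = 2, d(A,C) = 3² + 0² = 9.
d(A,B) + d(B,C) - d(A,C) = 5 + 2 - 9 = 7 - 9 = -2. This is < 0, so the triangle inequality FAILS for these points (squared-Euclidean is not a metric).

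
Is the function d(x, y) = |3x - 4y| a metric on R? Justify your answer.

No. d fails symmetry: d(1, 8) = |3·1 - 4·8| = |-29| = 29, but d(8, 1) = |3·8 - 4·1| = |20| = 20. Since 29 ≠ 20, d(x,y) ≠ d(y,x) in general.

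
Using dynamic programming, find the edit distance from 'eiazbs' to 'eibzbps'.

Let D[i][j] be the edit distance between the first i characters of 'eiazbs' and the first j characters of 'eibzbps', with D[i][0] = i, D[0][j] = j, and D[i][j] = D[i-1][j-1] if the characters match, else 1 + min(D[i-1][j], D[i][j-1], D[i-1][j-1]). Filling the table (rows: prefixes of 'eiazbs', columns: prefixes of 'eibzbps'):
     ε  e  i  b  z  b  p  s
  ε  0  1  2  3  4  5  6  7
  e  1  0  1  2  3  4  5  6
  i  2  1  0  1  2  3  4  5
  a  3  2  1  1  2  3  4  5
  z  4  3  2  2  1  2  3  4
  b  5  4  3  2  2  1  2  3
  s  6  5  4  3  3  2  2  2
The bottom-right entry gives D[6][7] = 2, so no sequence of fewer than 2 edits works. Backtracking through the table gives one optimal edit sequence (2 edits):
  eiazbs → eibzbs (sub a→b @3)
  eibzbs → eibzbps (ins p @6)
Edit distance = 2.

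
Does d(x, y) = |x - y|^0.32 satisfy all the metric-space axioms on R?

Yes. With 0 < p = 0.32 ≤ 1, d(x,y) = |x-y|^0.32 is a metric on R. Non-negativity and symmetry are immediate; |x-y|^0.32 = 0 ⟺ |x-y| = 0 ⟺ x = y. For the triangle inequality, the function t ↦ t^0.32 is subadditive on [0,∞) when p ≤ 1, so |x-z|^0.32 ≤ (|x-y| + |y-z|)^0.32 ≤ |x-y|^0.32 + |y-z|^0.32.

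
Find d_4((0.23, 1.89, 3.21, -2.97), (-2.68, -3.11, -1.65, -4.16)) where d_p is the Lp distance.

(Σ|x_i - y_i|^4)^(1/4) = (|0.23 - (-2.68)|^4 + |1.89 - (-3.11)|^4 + |3.21 - (-1.65)|^4 + |-2.97 - (-4.16)|^4)^(1/4)
= (2.91^4 + 5^4 + 4.86^4 + 1.19^4)^(1/4) ≈ (71.7087 + 625 + 557.8855 + 2.0053)^(1/4) = (1256.5995)^(1/4) ≈ 5.9539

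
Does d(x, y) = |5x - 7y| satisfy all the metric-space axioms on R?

No. d fails symmetry: d(4, 7) = |5·4 - 7·7| = |-29| = 29, but d(7, 4) = |5·7 - 7·4| = |7| = 7. Since 29 ≠ 7, d(x,y) ≠ d(y,x) in general.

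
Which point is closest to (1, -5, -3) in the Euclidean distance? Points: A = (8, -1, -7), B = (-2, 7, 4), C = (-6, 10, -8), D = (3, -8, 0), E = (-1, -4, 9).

Distances: d(A) = 9, d(B) ≈ 14.2127, d(C) ≈ 17.2916, d(D) ≈ 4.6904, d(E) ≈ 12.2066. Nearest: D = (3, -8, 0) with distance 4.6904.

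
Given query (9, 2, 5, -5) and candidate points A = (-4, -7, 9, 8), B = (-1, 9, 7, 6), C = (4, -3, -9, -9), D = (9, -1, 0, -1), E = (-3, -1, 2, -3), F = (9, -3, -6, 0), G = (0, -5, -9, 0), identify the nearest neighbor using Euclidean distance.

Distances: d(A) ≈ 20.8567, d(B) ≈ 16.5529, d(C) ≈ 16.1864, d(D) ≈ 7.0711, d(E) ≈ 12.8841, d(F) ≈ 13.0767, d(G) ≈ 18.735. Nearest: D = (9, -1, 0, -1) with distance 7.0711.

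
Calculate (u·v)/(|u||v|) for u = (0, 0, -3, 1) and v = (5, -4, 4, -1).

With u = (0, 0, -3, 1), v = (5, -4, 4, -1):
u·v = 0·5 + 0·(-4) + (-3)·4 + 1·(-1) = 0 + 0 + (-12) + (-1) = -13.
|u| = √(0² + 0² + (-3)² + 1²) = √10, |v| = √(5² + (-4)² + 4² + (-1)²) = √58, so |u||v| = √(10·58) = √580.
cos θ = (u·v)/(|u||v|) = -13/√580 ≈ -0.5398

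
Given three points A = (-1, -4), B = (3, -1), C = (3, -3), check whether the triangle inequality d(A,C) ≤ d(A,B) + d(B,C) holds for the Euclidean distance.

d(A,B) = √(4² + 3²) = √25 = 5, d(B,C) = √(0² + 2²) = √4 = 2, d(A,C) = √(4² + 1²) = √17 ≈ 4.1231.
d(A,C) ≈ 4.1231 ≤ 5 + 2 = 7. Triangle inequality is satisfied.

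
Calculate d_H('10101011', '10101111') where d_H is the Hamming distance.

Differing positions: 6. Hamming distance = 1.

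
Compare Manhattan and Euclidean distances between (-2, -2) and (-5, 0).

L1 = |-2 - (-5)| + |-2 - 0| = 3 + 2 = 5
L2 = √(3² + 2²) = √13 ≈ 3.6056
L1 ≥ L2 always (equality iff movement is along one axis); L1 > L2 here.
Ratio L1/L2 = 5/√13 ≈ 1.3868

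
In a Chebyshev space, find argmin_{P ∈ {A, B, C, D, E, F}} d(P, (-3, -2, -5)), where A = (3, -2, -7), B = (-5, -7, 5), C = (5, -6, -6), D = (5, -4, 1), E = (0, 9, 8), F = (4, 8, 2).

Distances: d(A) = 6, d(B) = 10, d(C) = 8, d(D) = 8, d(E) = 13, d(F) = 10. Nearest: A = (3, -2, -7) with distance 6.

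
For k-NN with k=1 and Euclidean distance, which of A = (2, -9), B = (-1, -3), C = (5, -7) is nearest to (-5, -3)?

Distances: d(A) ≈ 9.2195, d(B) = 4, d(C) ≈ 10.7703. Nearest: B = (-1, -3) with distance 4.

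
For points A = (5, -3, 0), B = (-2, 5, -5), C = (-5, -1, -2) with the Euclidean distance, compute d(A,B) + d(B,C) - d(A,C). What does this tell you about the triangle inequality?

d(A,B) = √(7² + 8² + 5²) = √138 ≈ 11.7473, d(B,C) = √(3² + 6² + 3²) = √54 ≈ 7.3485, d(A,C) = √(10² + 2² + 2²) = √108 ≈ 10.3923.
d(A,B) + d(B,C) - d(A,C) = 11.7473 + 7.3485 - 10.3923 = 19.0958 - 10.3923 = 8.7035 (to 4 decimal places). This is ≥ 0, so the triangle inequality holds for these points.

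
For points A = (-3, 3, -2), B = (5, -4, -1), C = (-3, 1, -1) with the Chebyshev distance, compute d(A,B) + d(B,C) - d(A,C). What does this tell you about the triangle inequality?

d(A,B) = max(8, 7, 1) = 8, d(B,C) = max(8, 5, 0) = 8, d(A,C) = max(0, 2, 1) = 2.
d(A,B) + d(B,C) - d(A,C) = 8 + 8 - 2 = 16 - 2 = 14. This is ≥ 0, so the triangle inequality holds for these points.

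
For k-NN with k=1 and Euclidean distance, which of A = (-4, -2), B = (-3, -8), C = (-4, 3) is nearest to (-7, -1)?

Distances: d(A) ≈ 3.1623, d(B) ≈ 8.0623, d(C) = 5. Nearest: A = (-4, -2) with distance 3.1623.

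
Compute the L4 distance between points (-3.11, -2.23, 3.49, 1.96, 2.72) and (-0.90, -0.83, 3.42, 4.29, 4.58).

(Σ|x_i - y_i|^4)^(1/4) = (|-3.11 - (-0.9)|^4 + |-2.23 - (-0.83)|^4 + |3.49 - 3.42|^4 + |1.96 - 4.29|^4 + |2.72 - 4.58|^4)^(1/4)
= (2.21^4 + 1.4^4 + 0.07^4 + 2.33^4 + 1.86^4)^(1/4) ≈ (23.8544 + 3.8416 + 0 + 29.473 + 11.9688)^(1/4) = (69.1378)^(1/4) ≈ 2.8836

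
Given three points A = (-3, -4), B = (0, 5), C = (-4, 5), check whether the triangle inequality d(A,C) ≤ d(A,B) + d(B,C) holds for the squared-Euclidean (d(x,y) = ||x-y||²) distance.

d(A,B) = 3² + 9² = 90, d(B,C) = 4² + 0² = 16, d(A,C) = 1² + 9² = 82.
d(A,C) = 82 ≤ 90 + 16 = 106. Triangle inequality is satisfied.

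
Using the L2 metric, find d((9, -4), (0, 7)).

√(Σ(x_i - y_i)²) = √((9 - 0)² + (-4 - 7)²)
= √(9² + (-11)²) = √(81 + 121) = √202 ≈ 14.2127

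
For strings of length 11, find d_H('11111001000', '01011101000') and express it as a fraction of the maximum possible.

Differing positions: 1, 3, 6. Hamming distance = 3. The maximum possible Hamming distance for length-11 strings is 11, so d_H/11 = 3/11 ≈ 0.2727.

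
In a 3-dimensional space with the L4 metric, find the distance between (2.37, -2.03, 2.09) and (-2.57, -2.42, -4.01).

(Σ|x_i - y_i|^4)^(1/4) = (|2.37 - (-2.57)|^4 + |-2.03 - (-2.42)|^4 + |2.09 - (-4.01)|^4)^(1/4)
= (4.94^4 + 0.39^4 + 6.1^4)^(1/4) ≈ (595.5357 + 0.0231 + 1384.5841)^(1/4) = (1980.1429)^(1/4) ≈ 6.6707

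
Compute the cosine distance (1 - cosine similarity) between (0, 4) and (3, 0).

With u = (0, 4), v = (3, 0):
u·v = 0·3 + 4·0 = 0 + 0 = 0.
|u| = √(0² + 4²) = √16, |v| = √(3² + 0²) = √9, so |u||v| = √(16·9) = √144 = 12.
cos θ = (u·v)/(|u||v|) = 0/12 = 0
Cosine distance = 1 - cos θ = 1 - 0 = 1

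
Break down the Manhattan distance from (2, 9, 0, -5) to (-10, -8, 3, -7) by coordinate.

Σ|x_i - y_i| = |2 - (-10)| + |9 - (-8)| + |0 - 3| + |-5 - (-7)| = 12 + 17 + 3 + 2 = 34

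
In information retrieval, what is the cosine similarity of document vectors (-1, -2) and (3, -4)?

With u = (-1, -2), v = (3, -4):
u·v = (-1)·3 + (-2)·(-4) = (-3) + 8 = 5.
|u| = √((-1)² + (-2)²) = √5, |v| = √(3² + (-4)²) = √25, so |u||v| = √(5·25) = √125.
cos θ = (u·v)/(|u||v|) = 5/√125 ≈ 0.4472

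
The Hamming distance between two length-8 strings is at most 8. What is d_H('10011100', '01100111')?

Differing positions: 1, 2, 3, 4, 5, 7, 8. Hamming distance = 7. The maximum possible Hamming distance for length-8 strings is 8, so d_H/8 = 7/8 = 0.875.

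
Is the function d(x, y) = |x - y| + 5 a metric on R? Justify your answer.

No. d fails identity of indiscernibles (specifically d(x,x) = 0): d(1, 1) = |1 - 1| + 5 = 0 + 5 = 5 ≠ 0.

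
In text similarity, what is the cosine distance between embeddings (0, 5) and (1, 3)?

With u = (0, 5), v = (1, 3):
u·v = 0·1 + 5·3 = 0 + 15 = 15.
|u| = √(0² + 5²) = √25, |v| = √(1² + 3²) = √10, so |u||v| = √(25·10) = √250.
cos θ = (u·v)/(|u||v|) = 15/√250 ≈ 0.9487
Cosine distance = 1 - cos θ ≈ 1 - 0.9487 = 0.0513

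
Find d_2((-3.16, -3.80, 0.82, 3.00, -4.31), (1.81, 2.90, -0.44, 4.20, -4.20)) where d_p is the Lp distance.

(Σ|x_i - y_i|^2)^(1/2) = (|-3.16 - 1.81|^2 + |-3.8 - 2.9|^2 + |0.82 - (-0.44)|^2 + |3 - 4.2|^2 + |-4.31 - (-4.2)|^2)^(1/2)
= (4.97^2 + 6.7^2 + 1.26^2 + 1.2^2 + 0.11^2)^(1/2) = (24.7009 + 44.89 + 1.5876 + 1.44 + 0.0121)^(1/2) = (72.6306)^(1/2) ≈ 8.5224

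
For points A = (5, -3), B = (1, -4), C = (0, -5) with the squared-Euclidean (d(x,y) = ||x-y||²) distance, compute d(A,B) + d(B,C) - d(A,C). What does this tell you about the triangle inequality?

d(A,B) = 4² + 1² = 17, d(B,C) = 1² + 1² = 2, d(A,C) = 5² + 2² = 29.
d(A,B) + d(B,C) - d(A,C) = 17 + 2 - 29 = 19 - 29 = -10. This is < 0, so the triangle inequality FAILS for these points (squared-Euclidean is not a metric).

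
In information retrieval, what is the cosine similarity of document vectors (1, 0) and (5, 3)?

With u = (1, 0), v = (5, 3):
u·v = 1·5 + 0·3 = 5 + 0 = 5.
|u| = √(1² + 0²) = √1, |v| = √(5² + 3²) = √34, so |u||v| = √(1·34) = √34.
cos θ = (u·v)/(|u||v|) = 5/√34 ≈ 0.8575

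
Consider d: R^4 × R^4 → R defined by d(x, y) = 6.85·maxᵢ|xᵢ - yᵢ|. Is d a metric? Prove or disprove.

Yes. The L∞ (Chebyshev) norm induces a metric on R^4, and multiplying a metric by a positive constant 6.85 > 0 preserves all four axioms: non-negativity (6.85·||x-y|| ≥ 0), identity (6.85·||x-y|| = 0 ⟺ ||x-y|| = 0 ⟺ x = y), symmetry (||x-y|| = ||y-x||), and the triangle inequality (6.85·||x-z|| ≤ 6.85·||x-y|| + 6.85·||y-z||). So d is a metric.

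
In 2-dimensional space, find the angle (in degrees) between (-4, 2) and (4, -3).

With u = (-4, 2), v = (4, -3):
u·v = (-4)·4 + 2·(-3) = (-16) + (-6) = -22.
|u| = √((-4)² + 2²) = √20, |v| = √(4² + (-3)²) = √25, so |u||v| = √(20·25) = √500.
cos θ = (u·v)/(|u||v|) = -22/√500 ≈ -0.98387
θ = arccos(-0.98387) ≈ 169.7°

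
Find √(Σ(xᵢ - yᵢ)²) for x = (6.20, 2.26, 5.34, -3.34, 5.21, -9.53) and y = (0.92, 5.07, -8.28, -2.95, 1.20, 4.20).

√(Σ(x_i - y_i)²) = √((6.2 - 0.92)² + (2.26 - 5.07)² + (5.34 - (-8.28))² + (-3.34 - (-2.95))² + (5.21 - 1.2)² + (-9.53 - 4.2)²)
= √(5.28² + (-2.81)² + 13.62² + (-0.39)² + 4.01² + (-13.73)²) = √(27.8784 + 7.8961 + 185.5044 + 0.1521 + 16.0801 + 188.5129) = √426.024 ≈ 20.6403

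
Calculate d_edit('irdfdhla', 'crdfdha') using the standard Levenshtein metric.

Let D[i][j] be the edit distance between the first i characters of 'irdfdhla' and the first j characters of 'crdfdha', with D[i][0] = i, D[0][j] = j, and D[i][j] = D[i-1][j-1] if the characters match, else 1 + min(D[i-1][j], D[i][j-1], D[i-1][j-1]). Filling the table (rows: prefixes of 'irdfdhla', columns: prefixes of 'crdfdha'):
     ε  c  r  d  f  d  h  a
  ε  0  1  2  3  4  5  6  7
  i  1  1  2  3  4  5  6  7
  r  2  2  1  2  3  4  5  6
  d  3  3  2  1  2  3  4  5
  f  4  4  3  2  1  2  3  4
  d  5  5  4  3  2  1  2  3
  h  6  6  5  4  3  2  1  2
  l  7  7  6  5  4  3  2  2
  a  8  8  7  6  5  4  3  2
The bottom-right entry gives D[8][7] = 2, so no sequence of fewer than 2 edits works. Backtracking through the table gives one optimal edit sequence (2 edits):
  irdfdhla → crdfdhla (sub i→c @1)
  crdfdhla → crdfdha (del l @7)
Edit distance = 2.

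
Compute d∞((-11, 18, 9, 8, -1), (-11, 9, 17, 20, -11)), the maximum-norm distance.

max(|x_i - y_i|) = max(|-11 - (-11)|, |18 - 9|, |9 - 17|, |8 - 20|, |-1 - (-11)|) = max(0, 9, 8, 12, 10) = 12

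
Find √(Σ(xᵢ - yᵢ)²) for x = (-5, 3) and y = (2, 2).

√(Σ(x_i - y_i)²) = √((-5 - 2)² + (3 - 2)²)
= √((-7)² + 1²) = √(49 + 1) = √50 ≈ 7.0711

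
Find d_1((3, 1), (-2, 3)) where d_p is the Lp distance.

Σ|x_i - y_i| = |3 - (-2)| + |1 - 3| = 5 + 2 = 7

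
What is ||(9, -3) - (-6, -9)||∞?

max(|x_i - y_i|) = max(|9 - (-6)|, |-3 - (-9)|) = max(15, 6) = 15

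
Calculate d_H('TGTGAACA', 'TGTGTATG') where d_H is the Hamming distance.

Differing positions: 5, 7, 8. Hamming distance = 3.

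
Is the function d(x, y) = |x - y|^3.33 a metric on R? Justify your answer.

No. d(x,y) = |x-y|^3.33 fails the triangle inequality since p = 3.33 > 1. Counterexample: x = 2, y = 10, z = 12. d(x,z) = |2 - 12|^3.33 = 10^3.33 ≈ 2137.9621, but d(x,y) + d(y,z) = 8^3.33 + 2^3.33 ≈ 1016.9267 + 10.0561 = 1026.9828. Since 2137.9621 > 1026.9828, the triangle inequality is violated.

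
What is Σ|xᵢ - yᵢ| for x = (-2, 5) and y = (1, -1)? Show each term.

Σ|x_i - y_i| = |-2 - 1| + |5 - (-1)| = 3 + 6 = 9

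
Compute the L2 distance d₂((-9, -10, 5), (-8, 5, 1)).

√(Σ(x_i - y_i)²) = √((-9 - (-8))² + (-10 - 5)² + (5 - 1)²)
= √((-1)² + (-15)² + 4²) = √(1 + 225 + 16) = √242 ≈ 15.5563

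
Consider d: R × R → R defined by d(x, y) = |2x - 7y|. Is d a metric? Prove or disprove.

No. d fails symmetry: d(8, 1) = |2·8 - 7·1| = |9| = 9, but d(1, 8) = |2·1 - 7·8| = |-54| = 54. Since 9 ≠ 54, d(x,y) ≠ d(y,x) in general.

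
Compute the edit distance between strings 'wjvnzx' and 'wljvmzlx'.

Let D[i][j] be the edit distance between the first i characters of 'wjvnzx' and the first j characters of 'wljvmzlx', with D[i][0] = i, D[0][j] = j, and D[i][j] = D[i-1][j-1] if the characters match, else 1 + min(D[i-1][j], D[i][j-1], D[i-1][j-1]). Filling the table (rows: prefixes of 'wjvnzx', columns: prefixes of 'wljvmzlx'):
     ε  w  l  j  v  m  z  l  x
  ε  0  1  2  3  4  5  6  7  8
  w  1  0  1  2  3  4  5  6  7
  j  2  1  1  1  2  3  4  5  6
  v  3  2  2  2  1  2  3  4  5
  n  4  3  3  3  2  2  3  4  5
  z  5  4  4  4  3  3  2  3  4
  x  6  5  5  5  4  4  3  3  3
The bottom-right entry gives D[6][8] = 3, so no sequence of fewer than 3 edits works. Backtracking through the table gives one optimal edit sequence (3 edits):
  wjvnzx → wljvnzx (ins l @2)
  wljvnzx → wljvmzx (sub n→m @5)
  wljvmzx → wljvmzlx (ins l @7)
Edit distance = 3.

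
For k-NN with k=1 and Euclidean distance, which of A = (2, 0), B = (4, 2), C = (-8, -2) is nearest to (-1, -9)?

Distances: d(A) ≈ 9.4868, d(B) ≈ 12.083, d(C) ≈ 9.8995. Nearest: A = (2, 0) with distance 9.4868.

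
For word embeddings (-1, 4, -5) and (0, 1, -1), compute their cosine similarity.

With u = (-1, 4, -5), v = (0, 1, -1):
u·v = (-1)·0 + 4·1 + (-5)·(-1) = 0 + 4 + 5 = 9.
|u| = √((-1)² + 4² + (-5)²) = √42, |v| = √(0² + 1² + (-1)²) = √2, so |u||v| = √(42·2) = √84.
cos θ = (u·v)/(|u||v|) = 9/√84 ≈ 0.982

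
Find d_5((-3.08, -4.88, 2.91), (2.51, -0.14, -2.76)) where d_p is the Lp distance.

(Σ|x_i - y_i|^5)^(1/5) = (|-3.08 - 2.51|^5 + |-4.88 - (-0.14)|^5 + |2.91 - (-2.76)|^5)^(1/5)
= (5.59^5 + 4.74^5 + 5.67^5)^(1/5) ≈ (5458.3206 + 2392.7191 + 5860.2385)^(1/5) = (13711.2782)^(1/5) ≈ 6.7207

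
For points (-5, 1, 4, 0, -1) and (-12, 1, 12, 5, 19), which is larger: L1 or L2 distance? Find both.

L1 = |-5 - (-12)| + |1 - 1| + |4 - 12| + |0 - 5| + |-1 - 19| = 7 + 0 + 8 + 5 + 20 = 40
L2 = √(7² + 0² + 8² + 5² + 20²) = √538 ≈ 23.1948
L1 ≥ L2 always (equality iff movement is along one axis); L1 > L2 here.
Ratio L1/L2 = 40/√538 ≈ 1.7245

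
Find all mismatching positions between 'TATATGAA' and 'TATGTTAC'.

Differing positions: 4, 6, 8. Hamming distance = 3.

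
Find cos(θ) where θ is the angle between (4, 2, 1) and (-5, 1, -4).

With u = (4, 2, 1), v = (-5, 1, -4):
u·v = 4·(-5) + 2·1 + 1·(-4) = (-20) + 2 + (-4) = -22.
|u| = √(4² + 2² + 1²) = √21, |v| = √((-5)² + 1² + (-4)²) = √42, so |u||v| = √(21·42) = √882.
cos θ = (u·v)/(|u||v|) = -22/√882 ≈ -0.7408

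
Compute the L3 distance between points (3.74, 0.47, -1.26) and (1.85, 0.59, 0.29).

(Σ|x_i - y_i|^3)^(1/3) = (|3.74 - 1.85|^3 + |0.47 - 0.59|^3 + |-1.26 - 0.29|^3)^(1/3)
= (1.89^3 + 0.12^3 + 1.55^3)^(1/3) ≈ (6.7513 + 0.0017 + 3.7239)^(1/3) = (10.4769)^(1/3) ≈ 2.1882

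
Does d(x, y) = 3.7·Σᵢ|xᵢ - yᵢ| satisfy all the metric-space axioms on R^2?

Yes. The L1 (Manhattan) norm induces a metric on R^2, and multiplying a metric by a positive constant 3.7 > 0 preserves all four axioms: non-negativity (3.7·||x-y|| ≥ 0), identity (3.7·||x-y|| = 0 ⟺ ||x-y|| = 0 ⟺ x = y), symmetry (||x-y|| = ||y-x||), and the triangle inequality (3.7·||x-z|| ≤ 3.7·||x-y|| + 3.7·||y-z||). So d is a metric.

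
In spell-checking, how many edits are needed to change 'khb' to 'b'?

Let D[i][j] be the edit distance between the first i characters of 'khb' and the first j characters of 'b', with D[i][0] = i, D[0][j] = j, and D[i][j] = D[i-1][j-1] if the characters match, else 1 + min(D[i-1][j], D[i][j-1], D[i-1][j-1]). Filling the table (rows: prefixes of 'khb', columns: prefixes of 'b'):
     ε  b
  ε  0  1
  k  1  1
  h  2  2
  b  3  2
The bottom-right entry gives D[3][1] = 2, so no sequence of fewer than 2 edits works. Backtracking through the table gives one optimal edit sequence (2 edits):
  khb → hb (del k @1)
  hb → b (del h @1)
Edit distance = 2.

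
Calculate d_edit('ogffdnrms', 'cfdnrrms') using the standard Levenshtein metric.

Let D[i][j] be the edit distance between the first i characters of 'ogffdnrms' and the first j characters of 'cfdnrrms', with D[i][0] = i, D[0][j] = j, and D[i][j] = D[i-1][j-1] if the characters match, else 1 + min(D[i-1][j], D[i][j-1], D[i-1][j-1]). Filling the table (rows: prefixes of 'ogffdnrms', columns: prefixes of 'cfdnrrms'):
     ε  c  f  d  n  r  r  m  s
  ε  0  1  2  3  4  5  6  7  8
  o  1  1  2  3  4  5  6  7  8
  g  2  2  2  3  4  5  6  7  8
  f  3  3  2  3  4  5  6  7  8
  f  4  4  3  3  4  5  6  7  8
  d  5  5  4  3  4  5  6  7  8
  n  6  6  5  4  3  4  5  6  7
  r  7  7  6  5  4  3  4  5  6
  m  8  8  7  6  5  4  4  4  5
  s  9  9  8  7  6  5  5  5  4
The bottom-right entry gives D[9][8] = 4, so no sequence of fewer than 4 edits works. Backtracking through the table gives one optimal edit sequence (4 edits):
  ogffdnrms → gffdnrms (del o @1)
  gffdnrms → ffdnrms (del g @1)
  ffdnrms → cfdnrms (sub f→c @1)
  cfdnrms → cfdnrrms (ins r @5)
Edit distance = 4.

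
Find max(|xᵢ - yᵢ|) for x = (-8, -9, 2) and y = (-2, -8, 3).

max(|x_i - y_i|) = max(|-8 - (-2)|, |-9 - (-8)|, |2 - 3|) = max(6, 1, 1) = 6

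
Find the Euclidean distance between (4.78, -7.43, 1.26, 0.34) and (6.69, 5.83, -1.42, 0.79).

√(Σ(x_i - y_i)²) = √((4.78 - 6.69)² + (-7.43 - 5.83)² + (1.26 - (-1.42))² + (0.34 - 0.79)²)
= √((-1.91)² + (-13.26)² + 2.68² + (-0.45)²) = √(3.6481 + 175.8276 + 7.1824 + 0.2025) = √186.8606 ≈ 13.6697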